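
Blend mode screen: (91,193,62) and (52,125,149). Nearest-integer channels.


Screen: C = 255 - (255-A)×(255-B)/255, rounded to nearest integer
R: 255 - (255-91)×(255-52)/255 = 255 - 33292/255 ≈ 255 - 130.557 = 124.443 → 124
G: 255 - (255-193)×(255-125)/255 = 255 - 8060/255 ≈ 255 - 31.608 = 223.392 → 223
B: 255 - (255-62)×(255-149)/255 = 255 - 20458/255 ≈ 255 - 80.227 = 174.773 → 175
= RGB(124, 223, 175)


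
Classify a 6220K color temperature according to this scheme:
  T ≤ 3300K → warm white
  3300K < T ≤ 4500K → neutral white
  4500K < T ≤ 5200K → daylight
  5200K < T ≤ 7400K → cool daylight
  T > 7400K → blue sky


Temperature: 6220K
5200K < 6220K ≤ 7400K → cool daylight
Classification: cool daylight


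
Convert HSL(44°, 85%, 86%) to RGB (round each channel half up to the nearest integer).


H=44°, S=0.85, L=0.86
C = (1-|2L-1|)×S = (1-|0.72|)×0.85 = 0.238
H' = H/60 = 44/60 ≈ 0.7333; X = C×(1-|H' mod 2 - 1|) ≈ 0.1745
m = L - C/2 = 0.86 - 0.119 = 0.741
Sector ⌊H'⌋ = 0 → (R',G',B') = (0.238, ≈0.1745, 0.0)
RGB = ((R'+m)×255, (G'+m)×255, (B'+m)×255) = (249.645, 233.461, 188.955)
Round half up → RGB(250, 233, 189)


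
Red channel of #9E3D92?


Color: #9E3D92
R = 9E = 158
G = 3D = 61
B = 92 = 146
Red = 158


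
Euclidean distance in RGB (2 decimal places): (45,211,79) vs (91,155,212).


d = √[(R₁-R₂)² + (G₁-G₂)² + (B₁-B₂)²]
d = √[(45-91)² + (211-155)² + (79-212)²]
d = √[2116 + 3136 + 17689]
d = √22941
d ≈ 151.46


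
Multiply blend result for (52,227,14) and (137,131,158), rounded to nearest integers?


Multiply: C = A×B/255, rounded to nearest integer
R: 52×137/255 = 7124/255 ≈ 27.937 → 28
G: 227×131/255 = 29737/255 ≈ 116.616 → 117
B: 14×158/255 = 2212/255 ≈ 8.675 → 9
= RGB(28, 117, 9)


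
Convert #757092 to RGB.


75 → 117 (R)
70 → 112 (G)
92 → 146 (B)
= RGB(117, 112, 146)


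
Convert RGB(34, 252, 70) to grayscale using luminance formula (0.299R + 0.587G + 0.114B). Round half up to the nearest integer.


Gray = 0.299×R + 0.587×G + 0.114×B
Gray = 0.299×34 + 0.587×252 + 0.114×70
Gray = 10.166 + 147.924 + 7.980
Gray = 166.070 → round half up → 166
Gray = 166


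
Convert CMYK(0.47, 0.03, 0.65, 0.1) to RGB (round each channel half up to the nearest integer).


R = 255 × (1-C) × (1-K) = 255 × 0.53 × 0.90 = 121.635 → 122
G = 255 × (1-M) × (1-K) = 255 × 0.97 × 0.90 = 222.615 → 223
B = 255 × (1-Y) × (1-K) = 255 × 0.35 × 0.90 = 80.325 → 80
= RGB(122, 223, 80)


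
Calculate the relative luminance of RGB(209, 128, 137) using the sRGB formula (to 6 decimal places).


Linearize each channel (sRGB transfer function): c = v/255; c_lin = c/12.92 if c ≤ 0.04045, else ((c+0.055)/1.055)^2.4
  R: 209/255 ≈ 0.819608 > 0.04045 → ((0.819608+0.055)/1.055)^2.4 ≈ 0.637597
  G: 128/255 ≈ 0.501961 > 0.04045 → ((0.501961+0.055)/1.055)^2.4 ≈ 0.215861
  B: 137/255 ≈ 0.537255 > 0.04045 → ((0.537255+0.055)/1.055)^2.4 ≈ 0.250158
R_lin = 0.637597, G_lin = 0.215861, B_lin = 0.250158
L = 0.2126×R + 0.7152×G + 0.0722×B
L = 0.2126×0.637597 + 0.7152×0.215861 + 0.0722×0.250158
L ≈ 0.307998


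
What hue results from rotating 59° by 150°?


New hue = (H + rotation) mod 360
New hue = (59 + 150) mod 360
= 209 mod 360
= 209°


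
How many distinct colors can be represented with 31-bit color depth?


Colors = 2^bits = 2^31
= 2,147,483,648 colors


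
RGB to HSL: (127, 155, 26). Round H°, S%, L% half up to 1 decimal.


Normalize: R'=127/255≈0.4980, G'=155/255≈0.6078, B'=26/255≈0.1020
Max=155/255, Min=26/255, Δ=Max-Min=129/255
L = (Max+Min)/2 = (155+26)/510 = 181/510 = 0.35490… → L = 35.5%
L ≤ 0.5 → S = Δ/(Max+Min) = 129/(155+26) = 129/181 = 0.71270… → S = 71.3%
(the 1/255 factors cancel in S and H, so raw channel differences can be used)
Max is G' → H = 60 × ((B-R)/Δ + 2) = 60 × ((26-127)/129 + 2)
  -101/129 + 2 = -0.7829… + 2 = 1.2170…
  H = 60 × 1.2170… = 73.023…° → H = 73.0°
= HSL(73.0°, 71.3%, 35.5%)


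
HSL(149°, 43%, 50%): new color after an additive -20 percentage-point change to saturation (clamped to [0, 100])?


Original S = 43%
Adjustment = -20 percentage points
New S = 43 + (-20) = 23
Clamp to [0, 100] → 23
= HSL(149°, 23%, 50%)


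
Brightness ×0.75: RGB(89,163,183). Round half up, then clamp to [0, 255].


Multiply each channel by 0.75, round half up, clamp to [0, 255]
R: 89×0.75 = 66.75 → round → 67
G: 163×0.75 = 122.25 → round → 122
B: 183×0.75 = 137.25 → round → 137
= RGB(67, 122, 137)


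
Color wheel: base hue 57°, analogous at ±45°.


Base hue: 57°
Left analog: (57 - 45) mod 360 = 12°
Right analog: (57 + 45) mod 360 = 102°
Analogous hues = 12° and 102°


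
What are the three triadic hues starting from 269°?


Triadic: equally spaced at 120° intervals
H1 = 269°
H2 = (269 + 120) mod 360 = 29°
H3 = (269 + 240) mod 360 = 149°
Triadic = 269°, 29°, 149°


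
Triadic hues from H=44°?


Triadic: equally spaced at 120° intervals
H1 = 44°
H2 = (44 + 120) mod 360 = 164°
H3 = (44 + 240) mod 360 = 284°
Triadic = 44°, 164°, 284°


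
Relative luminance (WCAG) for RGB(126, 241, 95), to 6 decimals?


Linearize each channel (sRGB transfer function): c = v/255; c_lin = c/12.92 if c ≤ 0.04045, else ((c+0.055)/1.055)^2.4
  R: 126/255 ≈ 0.494118 > 0.04045 → ((0.494118+0.055)/1.055)^2.4 ≈ 0.208637
  G: 241/255 ≈ 0.945098 > 0.04045 → ((0.945098+0.055)/1.055)^2.4 ≈ 0.879622
  B: 95/255 ≈ 0.372549 > 0.04045 → ((0.372549+0.055)/1.055)^2.4 ≈ 0.114435
R_lin = 0.208637, G_lin = 0.879622, B_lin = 0.114435
L = 0.2126×R + 0.7152×G + 0.0722×B
L = 0.2126×0.208637 + 0.7152×0.879622 + 0.0722×0.114435
L ≈ 0.681724


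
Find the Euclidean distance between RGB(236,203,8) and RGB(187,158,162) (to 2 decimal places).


d = √[(R₁-R₂)² + (G₁-G₂)² + (B₁-B₂)²]
d = √[(236-187)² + (203-158)² + (8-162)²]
d = √[2401 + 2025 + 23716]
d = √28142
d ≈ 167.76


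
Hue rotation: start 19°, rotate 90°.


New hue = (H + rotation) mod 360
New hue = (19 + 90) mod 360
= 109 mod 360
= 109°


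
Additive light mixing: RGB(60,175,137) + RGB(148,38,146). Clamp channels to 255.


Additive: each channel = min(255, C₁+C₂)
R: 60+148 = 208 → 208
G: 175+38 = 213 → 213
B: 137+146 = 283 → 255
= RGB(208, 213, 255)


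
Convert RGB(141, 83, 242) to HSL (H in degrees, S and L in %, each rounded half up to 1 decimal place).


Normalize: R'=141/255≈0.5529, G'=83/255≈0.3255, B'=242/255≈0.9490
Max=242/255, Min=83/255, Δ=Max-Min=159/255
L = (Max+Min)/2 = (242+83)/510 = 325/510 = 0.63725… → L = 63.7%
L > 0.5 → S = Δ/(2-Max-Min) = 159/(510-242-83) = 159/185 = 0.85945… → S = 85.9%
(the 1/255 factors cancel in S and H, so raw channel differences can be used)
Max is B' → H = 60 × ((R-G)/Δ + 4) = 60 × ((141-83)/159 + 4)
  58/159 + 4 = 0.3647… + 4 = 4.3647…
  H = 60 × 4.3647… = 261.886…° → H = 261.9°
= HSL(261.9°, 85.9%, 63.7%)


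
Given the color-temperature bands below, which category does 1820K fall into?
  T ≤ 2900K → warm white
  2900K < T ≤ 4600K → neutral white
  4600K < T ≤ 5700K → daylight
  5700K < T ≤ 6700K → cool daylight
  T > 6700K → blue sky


Temperature: 1820K
1820K ≤ 2900K → warm white
Classification: warm white


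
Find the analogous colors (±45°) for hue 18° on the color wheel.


Base hue: 18°
Left analog: (18 - 45) mod 360 = 333°
Right analog: (18 + 45) mod 360 = 63°
Analogous hues = 333° and 63°


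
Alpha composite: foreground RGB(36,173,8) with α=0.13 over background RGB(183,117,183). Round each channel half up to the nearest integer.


C = α×F + (1-α)×B, with 1-α = 0.87
R: 0.13×36 + 0.87×183 = 4.68 + 159.21 = 163.89 → 164
G: 0.13×173 + 0.87×117 = 22.49 + 101.79 = 124.28 → 124
B: 0.13×8 + 0.87×183 = 1.04 + 159.21 = 160.25 → 160
= RGB(164, 124, 160)


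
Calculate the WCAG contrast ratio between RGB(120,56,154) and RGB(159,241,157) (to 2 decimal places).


Linearize each sRGB channel c=v/255: c/12.92 if c ≤ 0.04045 else ((c+0.055)/1.055)^2.4
L = 0.2126×R_lin + 0.7152×G_lin + 0.0722×B_lin
Color 1 (120,56,154):
  R=120: 120/255≈0.4706 > 0.04045 → ((0.4706+0.055)/1.055)^2.4 ≈ 0.18782
  G=56: 56/255≈0.2196 > 0.04045 → ((0.2196+0.055)/1.055)^2.4 ≈ 0.03955
  B=154: 154/255≈0.6039 > 0.04045 → ((0.6039+0.055)/1.055)^2.4 ≈ 0.32314
  L1 = 0.2126×0.18782 + 0.7152×0.03955 + 0.0722×0.32314 ≈ 0.09155
Color 2 (159,241,157):
  R=159: 159/255≈0.6235 > 0.04045 → ((0.6235+0.055)/1.055)^2.4 ≈ 0.34670
  G=241: 241/255≈0.9451 > 0.04045 → ((0.9451+0.055)/1.055)^2.4 ≈ 0.87962
  B=157: 157/255≈0.6157 > 0.04045 → ((0.6157+0.055)/1.055)^2.4 ≈ 0.33716
  L2 = 0.2126×0.34670 + 0.7152×0.87962 + 0.0722×0.33716 ≈ 0.72716
Lighter = 0.72716, Darker = 0.09155
Ratio = (L_lighter + 0.05) / (L_darker + 0.05)
Ratio = (0.72716 + 0.05) / (0.09155 + 0.05) = 0.77716 / 0.14155 ≈ 5.4905
Ratio ≈ 5.49:1


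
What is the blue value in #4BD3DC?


Color: #4BD3DC
R = 4B = 75
G = D3 = 211
B = DC = 220
Blue = 220


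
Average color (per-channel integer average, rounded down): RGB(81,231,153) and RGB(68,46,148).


Midpoint: each channel = ⌊(C₁+C₂)/2⌋
R: ⌊(81+68)/2⌋ = 74
G: ⌊(231+46)/2⌋ = 138
B: ⌊(153+148)/2⌋ = 150
= RGB(74, 138, 150)


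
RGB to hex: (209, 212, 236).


R = 209 → D1 (hex)
G = 212 → D4 (hex)
B = 236 → EC (hex)
Hex = #D1D4EC


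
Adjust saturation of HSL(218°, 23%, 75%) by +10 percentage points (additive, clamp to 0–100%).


Original S = 23%
Adjustment = +10 percentage points
New S = 23 + (10) = 33
Clamp to [0, 100] → 33
= HSL(218°, 33%, 75%)


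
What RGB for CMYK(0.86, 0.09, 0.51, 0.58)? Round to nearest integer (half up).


R = 255 × (1-C) × (1-K) = 255 × 0.14 × 0.42 = 14.994 → 15
G = 255 × (1-M) × (1-K) = 255 × 0.91 × 0.42 = 97.461 → 97
B = 255 × (1-Y) × (1-K) = 255 × 0.49 × 0.42 = 52.479 → 52
= RGB(15, 97, 52)


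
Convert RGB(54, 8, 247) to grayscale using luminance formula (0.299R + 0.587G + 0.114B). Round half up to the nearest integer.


Gray = 0.299×R + 0.587×G + 0.114×B
Gray = 0.299×54 + 0.587×8 + 0.114×247
Gray = 16.146 + 4.696 + 28.158
Gray = 49.000 → round half up → 49
Gray = 49


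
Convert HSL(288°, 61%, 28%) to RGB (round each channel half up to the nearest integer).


H=288°, S=0.61, L=0.28
C = (1-|2L-1|)×S = (1-|-0.44|)×0.61 = 0.3416
H' = H/60 = 288/60 ≈ 4.8000; X = C×(1-|H' mod 2 - 1|) = 0.27328
m = L - C/2 = 0.28 - 0.1708 = 0.1092
Sector ⌊H'⌋ = 4 → (R',G',B') = (0.27328, 0.0, 0.3416)
RGB = ((R'+m)×255, (G'+m)×255, (B'+m)×255) = (97.5324, 27.846, 114.954)
Round half up → RGB(98, 28, 115)


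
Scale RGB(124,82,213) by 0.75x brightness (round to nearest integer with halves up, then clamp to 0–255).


Multiply each channel by 0.75, round half up, clamp to [0, 255]
R: 124×0.75 = 93
G: 82×0.75 = 61.5 → round → 62
B: 213×0.75 = 159.75 → round → 160
= RGB(93, 62, 160)


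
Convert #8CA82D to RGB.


8C → 140 (R)
A8 → 168 (G)
2D → 45 (B)
= RGB(140, 168, 45)


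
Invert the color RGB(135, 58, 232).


Invert: (255-R, 255-G, 255-B)
R: 255-135 = 120
G: 255-58 = 197
B: 255-232 = 23
= RGB(120, 197, 23)


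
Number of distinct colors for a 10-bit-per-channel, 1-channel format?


Total bits = 10 bits/channel × 1 channels = 10 bits
Distinct colors = 2^10
= 1,024 colors


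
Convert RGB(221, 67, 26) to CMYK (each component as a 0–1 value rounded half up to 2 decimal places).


R'=221/255≈0.8667, G'=67/255≈0.2627, B'=26/255≈0.1020
K = 1 - max(R',G',B') = 1 - 221/255 = 34/255 = 0.13333… → 0.13
(1-R'-K)/(1-K) simplifies to (max-R)/max with max = 221:
C = (221-221)/221 = 0/221 = 0 → 0.00
M = (221-67)/221 = 154/221 = 0.69683… → 0.70
Y = (221-26)/221 = 195/221 = 0.88235… → 0.88
= CMYK(0.00, 0.70, 0.88, 0.13)


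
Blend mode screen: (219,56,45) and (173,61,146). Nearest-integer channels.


Screen: C = 255 - (255-A)×(255-B)/255, rounded to nearest integer
R: 255 - (255-219)×(255-173)/255 = 255 - 2952/255 ≈ 255 - 11.576 = 243.424 → 243
G: 255 - (255-56)×(255-61)/255 = 255 - 38606/255 ≈ 255 - 151.396 = 103.604 → 104
B: 255 - (255-45)×(255-146)/255 = 255 - 22890/255 ≈ 255 - 89.765 = 165.235 → 165
= RGB(243, 104, 165)


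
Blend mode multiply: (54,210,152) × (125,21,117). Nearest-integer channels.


Multiply: C = A×B/255, rounded to nearest integer
R: 54×125/255 = 6750/255 ≈ 26.471 → 26
G: 210×21/255 = 4410/255 ≈ 17.294 → 17
B: 152×117/255 = 17784/255 ≈ 69.741 → 70
= RGB(26, 17, 70)


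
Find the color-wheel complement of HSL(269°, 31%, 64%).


Complement = opposite side of color wheel = hue + 180°
H' = (269 + 180) mod 360 = 89°
S and L unchanged.
= HSL(89°, 31%, 64%)


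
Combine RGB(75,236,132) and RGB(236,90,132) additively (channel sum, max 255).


Additive: each channel = min(255, C₁+C₂)
R: 75+236 = 311 → 255
G: 236+90 = 326 → 255
B: 132+132 = 264 → 255
= RGB(255, 255, 255)


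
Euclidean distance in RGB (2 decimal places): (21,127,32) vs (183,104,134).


d = √[(R₁-R₂)² + (G₁-G₂)² + (B₁-B₂)²]
d = √[(21-183)² + (127-104)² + (32-134)²]
d = √[26244 + 529 + 10404]
d = √37177
d ≈ 192.81


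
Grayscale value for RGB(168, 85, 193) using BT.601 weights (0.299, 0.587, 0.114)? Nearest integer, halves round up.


Gray = 0.299×R + 0.587×G + 0.114×B
Gray = 0.299×168 + 0.587×85 + 0.114×193
Gray = 50.232 + 49.895 + 22.002
Gray = 122.129 → round half up → 122
Gray = 122


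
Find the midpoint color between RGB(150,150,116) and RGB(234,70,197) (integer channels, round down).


Midpoint: each channel = ⌊(C₁+C₂)/2⌋
R: ⌊(150+234)/2⌋ = 192
G: ⌊(150+70)/2⌋ = 110
B: ⌊(116+197)/2⌋ = 156
= RGB(192, 110, 156)


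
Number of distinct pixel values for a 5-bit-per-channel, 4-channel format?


Total bits = 5 bits/channel × 4 channels = 20 bits
Distinct pixel values = 2^20
= 1,048,576 pixel values


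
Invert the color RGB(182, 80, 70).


Invert: (255-R, 255-G, 255-B)
R: 255-182 = 73
G: 255-80 = 175
B: 255-70 = 185
= RGB(73, 175, 185)


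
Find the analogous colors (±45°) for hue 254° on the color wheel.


Base hue: 254°
Left analog: (254 - 45) mod 360 = 209°
Right analog: (254 + 45) mod 360 = 299°
Analogous hues = 209° and 299°


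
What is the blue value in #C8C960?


Color: #C8C960
R = C8 = 200
G = C9 = 201
B = 60 = 96
Blue = 96


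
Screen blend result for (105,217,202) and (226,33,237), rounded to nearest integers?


Screen: C = 255 - (255-A)×(255-B)/255, rounded to nearest integer
R: 255 - (255-105)×(255-226)/255 = 255 - 4350/255 ≈ 255 - 17.059 = 237.941 → 238
G: 255 - (255-217)×(255-33)/255 = 255 - 8436/255 ≈ 255 - 33.082 = 221.918 → 222
B: 255 - (255-202)×(255-237)/255 = 255 - 954/255 ≈ 255 - 3.741 = 251.259 → 251
= RGB(238, 222, 251)


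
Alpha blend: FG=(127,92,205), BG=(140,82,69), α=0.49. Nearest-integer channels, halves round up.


C = α×F + (1-α)×B, with 1-α = 0.51
R: 0.49×127 + 0.51×140 = 62.23 + 71.40 = 133.63 → 134
G: 0.49×92 + 0.51×82 = 45.08 + 41.82 = 86.90 → 87
B: 0.49×205 + 0.51×69 = 100.45 + 35.19 = 135.64 → 136
= RGB(134, 87, 136)


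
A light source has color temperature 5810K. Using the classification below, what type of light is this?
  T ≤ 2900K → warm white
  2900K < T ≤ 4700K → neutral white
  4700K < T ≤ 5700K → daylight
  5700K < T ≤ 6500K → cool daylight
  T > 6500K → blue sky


Temperature: 5810K
5700K < 5810K ≤ 6500K → cool daylight
Classification: cool daylight


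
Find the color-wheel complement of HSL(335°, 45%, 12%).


Complement = opposite side of color wheel = hue + 180°
H' = (335 + 180) mod 360 = 155°
S and L unchanged.
= HSL(155°, 45%, 12%)


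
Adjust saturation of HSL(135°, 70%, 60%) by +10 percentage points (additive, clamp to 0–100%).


Original S = 70%
Adjustment = +10 percentage points
New S = 70 + (10) = 80
Clamp to [0, 100] → 80
= HSL(135°, 80%, 60%)


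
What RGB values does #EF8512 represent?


EF → 239 (R)
85 → 133 (G)
12 → 18 (B)
= RGB(239, 133, 18)


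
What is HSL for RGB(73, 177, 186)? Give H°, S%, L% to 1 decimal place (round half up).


Normalize: R'=73/255≈0.2863, G'=177/255≈0.6941, B'=186/255≈0.7294
Max=186/255, Min=73/255, Δ=Max-Min=113/255
L = (Max+Min)/2 = (186+73)/510 = 259/510 = 0.50784… → L = 50.8%
L > 0.5 → S = Δ/(2-Max-Min) = 113/(510-186-73) = 113/251 = 0.45019… → S = 45.0%
(the 1/255 factors cancel in S and H, so raw channel differences can be used)
Max is B' → H = 60 × ((R-G)/Δ + 4) = 60 × ((73-177)/113 + 4)
  -104/113 + 4 = -0.9203… + 4 = 3.0796…
  H = 60 × 3.0796… = 184.778…° → H = 184.8°
= HSL(184.8°, 45.0%, 50.8%)


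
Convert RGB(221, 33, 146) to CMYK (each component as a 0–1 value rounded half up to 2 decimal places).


R'=221/255≈0.8667, G'=33/255≈0.1294, B'=146/255≈0.5725
K = 1 - max(R',G',B') = 1 - 221/255 = 34/255 = 0.13333… → 0.13
(1-R'-K)/(1-K) simplifies to (max-R)/max with max = 221:
C = (221-221)/221 = 0/221 = 0 → 0.00
M = (221-33)/221 = 188/221 = 0.85067… → 0.85
Y = (221-146)/221 = 75/221 = 0.33936… → 0.34
= CMYK(0.00, 0.85, 0.34, 0.13)


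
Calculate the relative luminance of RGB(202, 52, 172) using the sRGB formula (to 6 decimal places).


Linearize each channel (sRGB transfer function): c = v/255; c_lin = c/12.92 if c ≤ 0.04045, else ((c+0.055)/1.055)^2.4
  R: 202/255 ≈ 0.792157 > 0.04045 → ((0.792157+0.055)/1.055)^2.4 ≈ 0.590619
  G: 52/255 ≈ 0.203922 > 0.04045 → ((0.203922+0.055)/1.055)^2.4 ≈ 0.034340
  B: 172/255 ≈ 0.674510 > 0.04045 → ((0.674510+0.055)/1.055)^2.4 ≈ 0.412543
R_lin = 0.590619, G_lin = 0.034340, B_lin = 0.412543
L = 0.2126×R + 0.7152×G + 0.0722×B
L = 0.2126×0.590619 + 0.7152×0.034340 + 0.0722×0.412543
L ≈ 0.179911


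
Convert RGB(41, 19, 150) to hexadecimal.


R = 41 → 29 (hex)
G = 19 → 13 (hex)
B = 150 → 96 (hex)
Hex = #291396


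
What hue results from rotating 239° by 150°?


New hue = (H + rotation) mod 360
New hue = (239 + 150) mod 360
= 389 mod 360
= 29°


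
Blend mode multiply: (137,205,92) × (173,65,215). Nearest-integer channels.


Multiply: C = A×B/255, rounded to nearest integer
R: 137×173/255 = 23701/255 ≈ 92.945 → 93
G: 205×65/255 = 13325/255 ≈ 52.255 → 52
B: 92×215/255 = 19780/255 ≈ 77.569 → 78
= RGB(93, 52, 78)


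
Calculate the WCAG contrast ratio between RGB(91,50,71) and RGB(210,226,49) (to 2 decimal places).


Linearize each sRGB channel c=v/255: c/12.92 if c ≤ 0.04045 else ((c+0.055)/1.055)^2.4
L = 0.2126×R_lin + 0.7152×G_lin + 0.0722×B_lin
Color 1 (91,50,71):
  R=91: 91/255≈0.3569 > 0.04045 → ((0.3569+0.055)/1.055)^2.4 ≈ 0.10462
  G=50: 50/255≈0.1961 > 0.04045 → ((0.1961+0.055)/1.055)^2.4 ≈ 0.03190
  B=71: 71/255≈0.2784 > 0.04045 → ((0.2784+0.055)/1.055)^2.4 ≈ 0.06301
  L1 = 0.2126×0.10462 + 0.7152×0.03190 + 0.0722×0.06301 ≈ 0.04960
Color 2 (210,226,49):
  R=210: 210/255≈0.8235 > 0.04045 → ((0.8235+0.055)/1.055)^2.4 ≈ 0.64448
  G=226: 226/255≈0.8863 > 0.04045 → ((0.8863+0.055)/1.055)^2.4 ≈ 0.76052
  B=49: 49/255≈0.1922 > 0.04045 → ((0.1922+0.055)/1.055)^2.4 ≈ 0.03071
  L2 = 0.2126×0.64448 + 0.7152×0.76052 + 0.0722×0.03071 ≈ 0.68316
Lighter = 0.68316, Darker = 0.04960
Ratio = (L_lighter + 0.05) / (L_darker + 0.05)
Ratio = (0.68316 + 0.05) / (0.04960 + 0.05) = 0.73316 / 0.09960 ≈ 7.3608
Ratio ≈ 7.36:1


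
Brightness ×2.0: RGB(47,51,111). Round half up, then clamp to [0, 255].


Multiply each channel by 2.0, round half up, clamp to [0, 255]
R: 47×2.0 = 94
G: 51×2.0 = 102
B: 111×2.0 = 222
= RGB(94, 102, 222)


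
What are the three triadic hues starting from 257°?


Triadic: equally spaced at 120° intervals
H1 = 257°
H2 = (257 + 120) mod 360 = 17°
H3 = (257 + 240) mod 360 = 137°
Triadic = 257°, 17°, 137°


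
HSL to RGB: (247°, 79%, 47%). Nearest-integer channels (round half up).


H=247°, S=0.79, L=0.47
C = (1-|2L-1|)×S = (1-|-0.06|)×0.79 = 0.7426
H' = H/60 = 247/60 ≈ 4.1167; X = C×(1-|H' mod 2 - 1|) ≈ 0.0866
m = L - C/2 = 0.47 - 0.3713 = 0.0987
Sector ⌊H'⌋ = 4 → (R',G',B') = (≈0.0866, 0.0, 0.7426)
RGB = ((R'+m)×255, (G'+m)×255, (B'+m)×255) = (47.26085, 25.1685, 214.5315)
Round half up → RGB(47, 25, 215)


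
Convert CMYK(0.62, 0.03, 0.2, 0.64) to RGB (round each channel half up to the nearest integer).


R = 255 × (1-C) × (1-K) = 255 × 0.38 × 0.36 = 34.884 → 35
G = 255 × (1-M) × (1-K) = 255 × 0.97 × 0.36 = 89.046 → 89
B = 255 × (1-Y) × (1-K) = 255 × 0.80 × 0.36 = 73.44 → 73
= RGB(35, 89, 73)


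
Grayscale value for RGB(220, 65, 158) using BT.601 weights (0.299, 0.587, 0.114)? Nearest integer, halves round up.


Gray = 0.299×R + 0.587×G + 0.114×B
Gray = 0.299×220 + 0.587×65 + 0.114×158
Gray = 65.780 + 38.155 + 18.012
Gray = 121.947 → round half up → 122
Gray = 122


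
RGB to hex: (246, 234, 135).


R = 246 → F6 (hex)
G = 234 → EA (hex)
B = 135 → 87 (hex)
Hex = #F6EA87


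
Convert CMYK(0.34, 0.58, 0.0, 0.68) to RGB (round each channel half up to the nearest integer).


R = 255 × (1-C) × (1-K) = 255 × 0.66 × 0.32 = 53.856 → 54
G = 255 × (1-M) × (1-K) = 255 × 0.42 × 0.32 = 34.272 → 34
B = 255 × (1-Y) × (1-K) = 255 × 1.00 × 0.32 = 81.6 → 82
= RGB(54, 34, 82)


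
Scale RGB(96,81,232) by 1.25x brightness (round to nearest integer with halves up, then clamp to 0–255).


Multiply each channel by 1.25, round half up, clamp to [0, 255]
R: 96×1.25 = 120
G: 81×1.25 = 101.25 → round → 101
B: 232×1.25 = 290 → clamp → 255
= RGB(120, 101, 255)


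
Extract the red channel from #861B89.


Color: #861B89
R = 86 = 134
G = 1B = 27
B = 89 = 137
Red = 134


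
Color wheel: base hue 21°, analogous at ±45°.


Base hue: 21°
Left analog: (21 - 45) mod 360 = 336°
Right analog: (21 + 45) mod 360 = 66°
Analogous hues = 336° and 66°


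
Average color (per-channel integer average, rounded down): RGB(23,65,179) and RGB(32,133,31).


Midpoint: each channel = ⌊(C₁+C₂)/2⌋
R: ⌊(23+32)/2⌋ = 27
G: ⌊(65+133)/2⌋ = 99
B: ⌊(179+31)/2⌋ = 105
= RGB(27, 99, 105)


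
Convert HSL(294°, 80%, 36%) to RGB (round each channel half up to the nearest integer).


H=294°, S=0.80, L=0.36
C = (1-|2L-1|)×S = (1-|-0.28|)×0.80 = 0.576
H' = H/60 = 294/60 ≈ 4.9000; X = C×(1-|H' mod 2 - 1|) = 0.5184
m = L - C/2 = 0.36 - 0.288 = 0.072
Sector ⌊H'⌋ = 4 → (R',G',B') = (0.5184, 0.0, 0.576)
RGB = ((R'+m)×255, (G'+m)×255, (B'+m)×255) = (150.552, 18.36, 165.24)
Round half up → RGB(151, 18, 165)


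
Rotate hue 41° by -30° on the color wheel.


New hue = (H + rotation) mod 360
New hue = (41 -30) mod 360
= 11 mod 360
= 11°


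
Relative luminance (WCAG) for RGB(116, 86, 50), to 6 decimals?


Linearize each channel (sRGB transfer function): c = v/255; c_lin = c/12.92 if c ≤ 0.04045, else ((c+0.055)/1.055)^2.4
  R: 116/255 ≈ 0.454902 > 0.04045 → ((0.454902+0.055)/1.055)^2.4 ≈ 0.174647
  G: 86/255 ≈ 0.337255 > 0.04045 → ((0.337255+0.055)/1.055)^2.4 ≈ 0.093059
  B: 50/255 ≈ 0.196078 > 0.04045 → ((0.196078+0.055)/1.055)^2.4 ≈ 0.031896
R_lin = 0.174647, G_lin = 0.093059, B_lin = 0.031896
L = 0.2126×R + 0.7152×G + 0.0722×B
L = 0.2126×0.174647 + 0.7152×0.093059 + 0.0722×0.031896
L ≈ 0.105989


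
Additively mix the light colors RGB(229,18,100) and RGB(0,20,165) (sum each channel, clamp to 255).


Additive: each channel = min(255, C₁+C₂)
R: 229+0 = 229 → 229
G: 18+20 = 38 → 38
B: 100+165 = 265 → 255
= RGB(229, 38, 255)


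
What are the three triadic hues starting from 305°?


Triadic: equally spaced at 120° intervals
H1 = 305°
H2 = (305 + 120) mod 360 = 65°
H3 = (305 + 240) mod 360 = 185°
Triadic = 305°, 65°, 185°


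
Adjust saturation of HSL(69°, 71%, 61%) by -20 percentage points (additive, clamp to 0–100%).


Original S = 71%
Adjustment = -20 percentage points
New S = 71 + (-20) = 51
Clamp to [0, 100] → 51
= HSL(69°, 51%, 61%)


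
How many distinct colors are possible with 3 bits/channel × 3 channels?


Total bits = 3 bits/channel × 3 channels = 9 bits
Distinct colors = 2^9
= 512 colors


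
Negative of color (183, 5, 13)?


Invert: (255-R, 255-G, 255-B)
R: 255-183 = 72
G: 255-5 = 250
B: 255-13 = 242
= RGB(72, 250, 242)


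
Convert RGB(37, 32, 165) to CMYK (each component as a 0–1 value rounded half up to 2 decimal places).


R'=37/255≈0.1451, G'=32/255≈0.1255, B'=165/255≈0.6471
K = 1 - max(R',G',B') = 1 - 165/255 = 90/255 = 0.35294… → 0.35
(1-R'-K)/(1-K) simplifies to (max-R)/max with max = 165:
C = (165-37)/165 = 128/165 = 0.77575… → 0.78
M = (165-32)/165 = 133/165 = 0.80606… → 0.81
Y = (165-165)/165 = 0/165 = 0 → 0.00
= CMYK(0.78, 0.81, 0.00, 0.35)


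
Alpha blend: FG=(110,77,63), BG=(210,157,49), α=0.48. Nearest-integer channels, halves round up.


C = α×F + (1-α)×B, with 1-α = 0.52
R: 0.48×110 + 0.52×210 = 52.80 + 109.20 = 162.00 → 162
G: 0.48×77 + 0.52×157 = 36.96 + 81.64 = 118.60 → 119
B: 0.48×63 + 0.52×49 = 30.24 + 25.48 = 55.72 → 56
= RGB(162, 119, 56)


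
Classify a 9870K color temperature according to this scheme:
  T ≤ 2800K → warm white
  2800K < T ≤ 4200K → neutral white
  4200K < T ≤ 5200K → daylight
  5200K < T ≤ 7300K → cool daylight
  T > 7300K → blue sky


Temperature: 9870K
9870K > 7300K → blue sky
Classification: blue sky


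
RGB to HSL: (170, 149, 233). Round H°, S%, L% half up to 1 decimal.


Normalize: R'=170/255≈0.6667, G'=149/255≈0.5843, B'=233/255≈0.9137
Max=233/255, Min=149/255, Δ=Max-Min=84/255
L = (Max+Min)/2 = (233+149)/510 = 382/510 = 0.74901… → L = 74.9%
L > 0.5 → S = Δ/(2-Max-Min) = 84/(510-233-149) = 84/128 = 0.65625 → S = 65.6%
(the 1/255 factors cancel in S and H, so raw channel differences can be used)
Max is B' → H = 60 × ((R-G)/Δ + 4) = 60 × ((170-149)/84 + 4)
  21/84 + 4 = 0.25 + 4 = 4.25
  H = 60 × 4.25 = 255° → H = 255.0°
= HSL(255.0°, 65.6%, 74.9%)


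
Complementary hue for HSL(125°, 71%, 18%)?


Complement = opposite side of color wheel = hue + 180°
H' = (125 + 180) mod 360 = 305°
S and L unchanged.
= HSL(305°, 71%, 18%)


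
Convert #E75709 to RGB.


E7 → 231 (R)
57 → 87 (G)
09 → 9 (B)
= RGB(231, 87, 9)


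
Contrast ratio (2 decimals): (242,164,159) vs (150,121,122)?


Linearize each sRGB channel c=v/255: c/12.92 if c ≤ 0.04045 else ((c+0.055)/1.055)^2.4
L = 0.2126×R_lin + 0.7152×G_lin + 0.0722×B_lin
Color 1 (242,164,159):
  R=242: 242/255≈0.9490 > 0.04045 → ((0.9490+0.055)/1.055)^2.4 ≈ 0.88792
  G=164: 164/255≈0.6431 > 0.04045 → ((0.6431+0.055)/1.055)^2.4 ≈ 0.37124
  B=159: 159/255≈0.6235 > 0.04045 → ((0.6235+0.055)/1.055)^2.4 ≈ 0.34670
  L1 = 0.2126×0.88792 + 0.7152×0.37124 + 0.0722×0.34670 ≈ 0.47931
Color 2 (150,121,122):
  R=150: 150/255≈0.5882 > 0.04045 → ((0.5882+0.055)/1.055)^2.4 ≈ 0.30499
  G=121: 121/255≈0.4745 > 0.04045 → ((0.4745+0.055)/1.055)^2.4 ≈ 0.19120
  B=122: 122/255≈0.4784 > 0.04045 → ((0.4784+0.055)/1.055)^2.4 ≈ 0.19462
  L2 = 0.2126×0.30499 + 0.7152×0.19120 + 0.0722×0.19462 ≈ 0.21564
Lighter = 0.47931, Darker = 0.21564
Ratio = (L_lighter + 0.05) / (L_darker + 0.05)
Ratio = (0.47931 + 0.05) / (0.21564 + 0.05) = 0.52931 / 0.26564 ≈ 1.9926
Ratio ≈ 1.99:1


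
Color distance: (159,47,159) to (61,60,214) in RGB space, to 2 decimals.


d = √[(R₁-R₂)² + (G₁-G₂)² + (B₁-B₂)²]
d = √[(159-61)² + (47-60)² + (159-214)²]
d = √[9604 + 169 + 3025]
d = √12798
d ≈ 113.13


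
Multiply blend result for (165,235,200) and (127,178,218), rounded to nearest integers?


Multiply: C = A×B/255, rounded to nearest integer
R: 165×127/255 = 20955/255 ≈ 82.176 → 82
G: 235×178/255 = 41830/255 ≈ 164.039 → 164
B: 200×218/255 = 43600/255 ≈ 170.980 → 171
= RGB(82, 164, 171)


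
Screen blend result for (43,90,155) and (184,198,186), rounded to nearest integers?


Screen: C = 255 - (255-A)×(255-B)/255, rounded to nearest integer
R: 255 - (255-43)×(255-184)/255 = 255 - 15052/255 ≈ 255 - 59.027 = 195.973 → 196
G: 255 - (255-90)×(255-198)/255 = 255 - 9405/255 ≈ 255 - 36.882 = 218.118 → 218
B: 255 - (255-155)×(255-186)/255 = 255 - 6900/255 ≈ 255 - 27.059 = 227.941 → 228
= RGB(196, 218, 228)


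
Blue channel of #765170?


Color: #765170
R = 76 = 118
G = 51 = 81
B = 70 = 112
Blue = 112


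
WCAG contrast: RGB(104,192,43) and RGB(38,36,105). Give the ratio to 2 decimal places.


Linearize each sRGB channel c=v/255: c/12.92 if c ≤ 0.04045 else ((c+0.055)/1.055)^2.4
L = 0.2126×R_lin + 0.7152×G_lin + 0.0722×B_lin
Color 1 (104,192,43):
  R=104: 104/255≈0.4078 > 0.04045 → ((0.4078+0.055)/1.055)^2.4 ≈ 0.13843
  G=192: 192/255≈0.7529 > 0.04045 → ((0.7529+0.055)/1.055)^2.4 ≈ 0.52712
  B=43: 43/255≈0.1686 > 0.04045 → ((0.1686+0.055)/1.055)^2.4 ≈ 0.02416
  L1 = 0.2126×0.13843 + 0.7152×0.52712 + 0.0722×0.02416 ≈ 0.40817
Color 2 (38,36,105):
  R=38: 38/255≈0.1490 > 0.04045 → ((0.1490+0.055)/1.055)^2.4 ≈ 0.01938
  G=36: 36/255≈0.1412 > 0.04045 → ((0.1412+0.055)/1.055)^2.4 ≈ 0.01764
  B=105: 105/255≈0.4118 > 0.04045 → ((0.4118+0.055)/1.055)^2.4 ≈ 0.14126
  L2 = 0.2126×0.01938 + 0.7152×0.01764 + 0.0722×0.14126 ≈ 0.02694
Lighter = 0.40817, Darker = 0.02694
Ratio = (L_lighter + 0.05) / (L_darker + 0.05)
Ratio = (0.40817 + 0.05) / (0.02694 + 0.05) = 0.45817 / 0.07694 ≈ 5.9551
Ratio ≈ 5.96:1


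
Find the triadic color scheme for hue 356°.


Triadic: equally spaced at 120° intervals
H1 = 356°
H2 = (356 + 120) mod 360 = 116°
H3 = (356 + 240) mod 360 = 236°
Triadic = 356°, 116°, 236°


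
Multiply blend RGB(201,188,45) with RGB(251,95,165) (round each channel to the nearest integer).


Multiply: C = A×B/255, rounded to nearest integer
R: 201×251/255 = 50451/255 ≈ 197.847 → 198
G: 188×95/255 = 17860/255 ≈ 70.039 → 70
B: 45×165/255 = 7425/255 ≈ 29.118 → 29
= RGB(198, 70, 29)


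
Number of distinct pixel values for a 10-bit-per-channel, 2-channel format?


Total bits = 10 bits/channel × 2 channels = 20 bits
Distinct pixel values = 2^20
= 1,048,576 pixel values


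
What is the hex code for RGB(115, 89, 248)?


R = 115 → 73 (hex)
G = 89 → 59 (hex)
B = 248 → F8 (hex)
Hex = #7359F8


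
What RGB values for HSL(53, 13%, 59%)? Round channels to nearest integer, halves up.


H=53°, S=0.13, L=0.59
C = (1-|2L-1|)×S = (1-|0.18|)×0.13 = 0.1066
H' = H/60 = 53/60 ≈ 0.8833; X = C×(1-|H' mod 2 - 1|) ≈ 0.0942
m = L - C/2 = 0.59 - 0.0533 = 0.5367
Sector ⌊H'⌋ = 0 → (R',G',B') = (0.1066, ≈0.0942, 0.0)
RGB = ((R'+m)×255, (G'+m)×255, (B'+m)×255) = (164.0415, 160.87015, 136.8585)
Round half up → RGB(164, 161, 137)


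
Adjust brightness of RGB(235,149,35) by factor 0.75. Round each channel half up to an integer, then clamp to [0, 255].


Multiply each channel by 0.75, round half up, clamp to [0, 255]
R: 235×0.75 = 176.25 → round → 176
G: 149×0.75 = 111.75 → round → 112
B: 35×0.75 = 26.25 → round → 26
= RGB(176, 112, 26)


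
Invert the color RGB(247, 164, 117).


Invert: (255-R, 255-G, 255-B)
R: 255-247 = 8
G: 255-164 = 91
B: 255-117 = 138
= RGB(8, 91, 138)


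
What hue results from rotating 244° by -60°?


New hue = (H + rotation) mod 360
New hue = (244 -60) mod 360
= 184 mod 360
= 184°


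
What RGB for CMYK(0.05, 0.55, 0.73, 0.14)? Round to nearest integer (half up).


R = 255 × (1-C) × (1-K) = 255 × 0.95 × 0.86 = 208.335 → 208
G = 255 × (1-M) × (1-K) = 255 × 0.45 × 0.86 = 98.685 → 99
B = 255 × (1-Y) × (1-K) = 255 × 0.27 × 0.86 = 59.211 → 59
= RGB(208, 99, 59)


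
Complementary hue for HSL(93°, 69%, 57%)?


Complement = opposite side of color wheel = hue + 180°
H' = (93 + 180) mod 360 = 273°
S and L unchanged.
= HSL(273°, 69%, 57%)


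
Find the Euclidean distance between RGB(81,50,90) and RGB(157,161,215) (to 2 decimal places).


d = √[(R₁-R₂)² + (G₁-G₂)² + (B₁-B₂)²]
d = √[(81-157)² + (50-161)² + (90-215)²]
d = √[5776 + 12321 + 15625]
d = √33722
d ≈ 183.64


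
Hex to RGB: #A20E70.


A2 → 162 (R)
0E → 14 (G)
70 → 112 (B)
= RGB(162, 14, 112)


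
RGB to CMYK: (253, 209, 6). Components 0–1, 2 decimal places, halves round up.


R'=253/255≈0.9922, G'=209/255≈0.8196, B'=6/255≈0.0235
K = 1 - max(R',G',B') = 1 - 253/255 = 2/255 = 0.00784… → 0.01
(1-R'-K)/(1-K) simplifies to (max-R)/max with max = 253:
C = (253-253)/253 = 0/253 = 0 → 0.00
M = (253-209)/253 = 44/253 = 0.17391… → 0.17
Y = (253-6)/253 = 247/253 = 0.97628… → 0.98
= CMYK(0.00, 0.17, 0.98, 0.01)


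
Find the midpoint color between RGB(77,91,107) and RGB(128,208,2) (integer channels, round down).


Midpoint: each channel = ⌊(C₁+C₂)/2⌋
R: ⌊(77+128)/2⌋ = 102
G: ⌊(91+208)/2⌋ = 149
B: ⌊(107+2)/2⌋ = 54
= RGB(102, 149, 54)


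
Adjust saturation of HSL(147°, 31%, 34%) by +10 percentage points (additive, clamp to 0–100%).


Original S = 31%
Adjustment = +10 percentage points
New S = 31 + (10) = 41
Clamp to [0, 100] → 41
= HSL(147°, 41%, 34%)


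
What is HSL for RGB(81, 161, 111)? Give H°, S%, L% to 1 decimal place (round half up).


Normalize: R'=81/255≈0.3176, G'=161/255≈0.6314, B'=111/255≈0.4353
Max=161/255, Min=81/255, Δ=Max-Min=80/255
L = (Max+Min)/2 = (161+81)/510 = 242/510 = 0.47450… → L = 47.5%
L ≤ 0.5 → S = Δ/(Max+Min) = 80/(161+81) = 80/242 = 0.33057… → S = 33.1%
(the 1/255 factors cancel in S and H, so raw channel differences can be used)
Max is G' → H = 60 × ((B-R)/Δ + 2) = 60 × ((111-81)/80 + 2)
  30/80 + 2 = 0.375 + 2 = 2.375
  H = 60 × 2.375 = 142.5° → H = 142.5°
= HSL(142.5°, 33.1%, 47.5%)


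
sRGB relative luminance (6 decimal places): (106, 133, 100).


Linearize each channel (sRGB transfer function): c = v/255; c_lin = c/12.92 if c ≤ 0.04045, else ((c+0.055)/1.055)^2.4
  R: 106/255 ≈ 0.415686 > 0.04045 → ((0.415686+0.055)/1.055)^2.4 ≈ 0.144128
  G: 133/255 ≈ 0.521569 > 0.04045 → ((0.521569+0.055)/1.055)^2.4 ≈ 0.234551
  B: 100/255 ≈ 0.392157 > 0.04045 → ((0.392157+0.055)/1.055)^2.4 ≈ 0.127438
R_lin = 0.144128, G_lin = 0.234551, B_lin = 0.127438
L = 0.2126×R + 0.7152×G + 0.0722×B
L = 0.2126×0.144128 + 0.7152×0.234551 + 0.0722×0.127438
L ≈ 0.207593


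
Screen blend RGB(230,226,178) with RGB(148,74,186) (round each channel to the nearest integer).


Screen: C = 255 - (255-A)×(255-B)/255, rounded to nearest integer
R: 255 - (255-230)×(255-148)/255 = 255 - 2675/255 ≈ 255 - 10.490 = 244.510 → 245
G: 255 - (255-226)×(255-74)/255 = 255 - 5249/255 ≈ 255 - 20.584 = 234.416 → 234
B: 255 - (255-178)×(255-186)/255 = 255 - 5313/255 ≈ 255 - 20.835 = 234.165 → 234
= RGB(245, 234, 234)


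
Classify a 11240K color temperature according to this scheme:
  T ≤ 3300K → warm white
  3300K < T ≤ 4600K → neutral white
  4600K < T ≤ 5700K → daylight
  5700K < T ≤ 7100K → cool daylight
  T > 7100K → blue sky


Temperature: 11240K
11240K > 7100K → blue sky
Classification: blue sky


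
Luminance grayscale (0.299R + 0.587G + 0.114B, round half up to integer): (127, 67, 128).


Gray = 0.299×R + 0.587×G + 0.114×B
Gray = 0.299×127 + 0.587×67 + 0.114×128
Gray = 37.973 + 39.329 + 14.592
Gray = 91.894 → round half up → 92
Gray = 92


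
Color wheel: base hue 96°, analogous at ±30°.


Base hue: 96°
Left analog: (96 - 30) mod 360 = 66°
Right analog: (96 + 30) mod 360 = 126°
Analogous hues = 66° and 126°


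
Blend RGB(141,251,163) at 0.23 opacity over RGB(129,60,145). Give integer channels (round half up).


C = α×F + (1-α)×B, with 1-α = 0.77
R: 0.23×141 + 0.77×129 = 32.43 + 99.33 = 131.76 → 132
G: 0.23×251 + 0.77×60 = 57.73 + 46.20 = 103.93 → 104
B: 0.23×163 + 0.77×145 = 37.49 + 111.65 = 149.14 → 149
= RGB(132, 104, 149)


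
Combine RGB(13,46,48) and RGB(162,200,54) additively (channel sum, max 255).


Additive: each channel = min(255, C₁+C₂)
R: 13+162 = 175 → 175
G: 46+200 = 246 → 246
B: 48+54 = 102 → 102
= RGB(175, 246, 102)


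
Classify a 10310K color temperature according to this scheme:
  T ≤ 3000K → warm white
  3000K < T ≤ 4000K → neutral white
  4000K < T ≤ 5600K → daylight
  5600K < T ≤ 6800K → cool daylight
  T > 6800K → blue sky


Temperature: 10310K
10310K > 6800K → blue sky
Classification: blue sky


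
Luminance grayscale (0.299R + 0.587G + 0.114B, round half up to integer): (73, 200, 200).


Gray = 0.299×R + 0.587×G + 0.114×B
Gray = 0.299×73 + 0.587×200 + 0.114×200
Gray = 21.827 + 117.400 + 22.800
Gray = 162.027 → round half up → 162
Gray = 162


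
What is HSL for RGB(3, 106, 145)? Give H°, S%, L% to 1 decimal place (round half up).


Normalize: R'=3/255≈0.0118, G'=106/255≈0.4157, B'=145/255≈0.5686
Max=145/255, Min=3/255, Δ=Max-Min=142/255
L = (Max+Min)/2 = (145+3)/510 = 148/510 = 0.29019… → L = 29.0%
L ≤ 0.5 → S = Δ/(Max+Min) = 142/(145+3) = 142/148 = 0.95945… → S = 95.9%
(the 1/255 factors cancel in S and H, so raw channel differences can be used)
Max is B' → H = 60 × ((R-G)/Δ + 4) = 60 × ((3-106)/142 + 4)
  -103/142 + 4 = -0.7253… + 4 = 3.2746…
  H = 60 × 3.2746… = 196.478…° → H = 196.5°
= HSL(196.5°, 95.9%, 29.0%)


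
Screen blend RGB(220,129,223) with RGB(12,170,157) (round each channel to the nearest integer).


Screen: C = 255 - (255-A)×(255-B)/255, rounded to nearest integer
R: 255 - (255-220)×(255-12)/255 = 255 - 8505/255 ≈ 255 - 33.353 = 221.647 → 222
G: 255 - (255-129)×(255-170)/255 = 255 - 10710/255 ≈ 255 - 42.000 = 213.000 → 213
B: 255 - (255-223)×(255-157)/255 = 255 - 3136/255 ≈ 255 - 12.298 = 242.702 → 243
= RGB(222, 213, 243)


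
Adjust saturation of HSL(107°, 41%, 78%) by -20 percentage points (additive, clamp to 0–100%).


Original S = 41%
Adjustment = -20 percentage points
New S = 41 + (-20) = 21
Clamp to [0, 100] → 21
= HSL(107°, 21%, 78%)


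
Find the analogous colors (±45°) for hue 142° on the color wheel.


Base hue: 142°
Left analog: (142 - 45) mod 360 = 97°
Right analog: (142 + 45) mod 360 = 187°
Analogous hues = 97° and 187°


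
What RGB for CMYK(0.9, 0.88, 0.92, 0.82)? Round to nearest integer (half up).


R = 255 × (1-C) × (1-K) = 255 × 0.10 × 0.18 = 4.59 → 5
G = 255 × (1-M) × (1-K) = 255 × 0.12 × 0.18 = 5.508 → 6
B = 255 × (1-Y) × (1-K) = 255 × 0.08 × 0.18 = 3.672 → 4
= RGB(5, 6, 4)


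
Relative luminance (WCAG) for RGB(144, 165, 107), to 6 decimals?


Linearize each channel (sRGB transfer function): c = v/255; c_lin = c/12.92 if c ≤ 0.04045, else ((c+0.055)/1.055)^2.4
  R: 144/255 ≈ 0.564706 > 0.04045 → ((0.564706+0.055)/1.055)^2.4 ≈ 0.278894
  G: 165/255 ≈ 0.647059 > 0.04045 → ((0.647059+0.055)/1.055)^2.4 ≈ 0.376262
  B: 107/255 ≈ 0.419608 > 0.04045 → ((0.419608+0.055)/1.055)^2.4 ≈ 0.147027
R_lin = 0.278894, G_lin = 0.376262, B_lin = 0.147027
L = 0.2126×R + 0.7152×G + 0.0722×B
L = 0.2126×0.278894 + 0.7152×0.376262 + 0.0722×0.147027
L ≈ 0.339011


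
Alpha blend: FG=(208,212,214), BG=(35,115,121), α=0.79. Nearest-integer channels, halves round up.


C = α×F + (1-α)×B, with 1-α = 0.21
R: 0.79×208 + 0.21×35 = 164.32 + 7.35 = 171.67 → 172
G: 0.79×212 + 0.21×115 = 167.48 + 24.15 = 191.63 → 192
B: 0.79×214 + 0.21×121 = 169.06 + 25.41 = 194.47 → 194
= RGB(172, 192, 194)
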